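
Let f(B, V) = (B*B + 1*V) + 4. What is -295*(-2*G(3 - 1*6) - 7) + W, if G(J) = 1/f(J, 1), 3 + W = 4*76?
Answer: 16857/7 ≈ 2408.1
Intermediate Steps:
f(B, V) = 4 + V + B**2 (f(B, V) = (B**2 + V) + 4 = (V + B**2) + 4 = 4 + V + B**2)
W = 301 (W = -3 + 4*76 = -3 + 304 = 301)
G(J) = 1/(5 + J**2) (G(J) = 1/(4 + 1 + J**2) = 1/(5 + J**2))
-295*(-2*G(3 - 1*6) - 7) + W = -295*(-2/(5 + (3 - 1*6)**2) - 7) + 301 = -295*(-2/(5 + (3 - 6)**2) - 7) + 301 = -295*(-2/(5 + (-3)**2) - 7) + 301 = -295*(-2/(5 + 9) - 7) + 301 = -295*(-2/14 - 7) + 301 = -295*(-2*1/14 - 7) + 301 = -295*(-1/7 - 7) + 301 = -295*(-50/7) + 301 = 14750/7 + 301 = 16857/7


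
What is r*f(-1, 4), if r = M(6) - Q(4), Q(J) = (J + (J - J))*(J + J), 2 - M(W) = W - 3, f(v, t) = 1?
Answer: -33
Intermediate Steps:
M(W) = 5 - W (M(W) = 2 - (W - 3) = 2 - (-3 + W) = 2 + (3 - W) = 5 - W)
Q(J) = 2*J² (Q(J) = (J + 0)*(2*J) = J*(2*J) = 2*J²)
r = -33 (r = (5 - 1*6) - 2*4² = (5 - 6) - 2*16 = -1 - 1*32 = -1 - 32 = -33)
r*f(-1, 4) = -33*1 = -33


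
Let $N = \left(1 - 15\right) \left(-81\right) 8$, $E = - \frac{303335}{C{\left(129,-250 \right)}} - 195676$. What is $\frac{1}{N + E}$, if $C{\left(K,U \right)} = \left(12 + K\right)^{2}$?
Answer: $- \frac{19881}{3710177459} \approx -5.3585 \cdot 10^{-6}$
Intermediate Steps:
$E = - \frac{3890537891}{19881}$ ($E = - \frac{303335}{\left(12 + 129\right)^{2}} - 195676 = - \frac{303335}{141^{2}} - 195676 = - \frac{303335}{19881} - 195676 = - \frac{3890537891}{19881} \approx -1.9569 \cdot 10^{5}$)
$N = 9072$ ($N = \left(-14\right) \left(-81\right) 8 = 1134 \cdot 8 = 9072$)
$\frac{1}{N + E} = \frac{1}{9072 - \frac{3890537891}{19881}} = \frac{1}{- \frac{3710177459}{19881}} = - \frac{19881}{3710177459}$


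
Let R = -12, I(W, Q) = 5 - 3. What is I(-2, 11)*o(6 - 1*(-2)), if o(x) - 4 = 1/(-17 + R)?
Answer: 230/29 ≈ 7.9310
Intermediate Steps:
I(W, Q) = 2
o(x) = 115/29 (o(x) = 4 + 1/(-17 - 12) = 4 + 1/(-29) = 4 - 1/29 = 115/29)
I(-2, 11)*o(6 - 1*(-2)) = 2*(115/29) = 230/29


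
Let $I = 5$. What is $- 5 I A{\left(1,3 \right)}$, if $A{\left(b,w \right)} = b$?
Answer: $-25$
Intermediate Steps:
$- 5 I A{\left(1,3 \right)} = \left(-5\right) 5 \cdot 1 = \left(-25\right) 1 = -25$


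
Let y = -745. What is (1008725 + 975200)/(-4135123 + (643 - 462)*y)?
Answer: -1983925/4269968 ≈ -0.46462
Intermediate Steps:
(1008725 + 975200)/(-4135123 + (643 - 462)*y) = (1008725 + 975200)/(-4135123 + (643 - 462)*(-745)) = 1983925/(-4135123 + 181*(-745)) = 1983925/(-4135123 - 134845) = 1983925/(-4269968) = 1983925*(-1/4269968) = -1983925/4269968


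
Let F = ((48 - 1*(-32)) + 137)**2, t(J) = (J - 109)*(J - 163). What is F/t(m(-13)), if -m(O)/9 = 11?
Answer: 47089/54496 ≈ 0.86408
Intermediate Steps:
m(O) = -99 (m(O) = -9*11 = -99)
t(J) = (-163 + J)*(-109 + J) (t(J) = (-109 + J)*(-163 + J) = (-163 + J)*(-109 + J))
F = 47089 (F = ((48 + 32) + 137)**2 = (80 + 137)**2 = 217**2 = 47089)
F/t(m(-13)) = 47089/(17767 + (-99)**2 - 272*(-99)) = 47089/(17767 + 9801 + 26928) = 47089/54496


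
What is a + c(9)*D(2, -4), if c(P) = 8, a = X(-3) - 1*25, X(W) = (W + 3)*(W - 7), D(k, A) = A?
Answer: -57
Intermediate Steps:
X(W) = (-7 + W)*(3 + W) (X(W) = (3 + W)*(-7 + W) = (-7 + W)*(3 + W))
a = -25 (a = (-21 + (-3)² - 4*(-3)) - 1*25 = (-21 + 9 + 12) - 25 = 0 - 25 = -25)
a + c(9)*D(2, -4) = -25 + 8*(-4) = -25 - 32 = -57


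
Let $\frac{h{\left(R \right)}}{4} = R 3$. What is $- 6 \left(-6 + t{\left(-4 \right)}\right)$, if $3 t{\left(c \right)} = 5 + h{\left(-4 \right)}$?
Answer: $122$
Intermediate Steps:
$h{\left(R \right)} = 12 R$ ($h{\left(R \right)} = 4 R 3 = 4 \cdot 3 R = 12 R$)
$t{\left(c \right)} = - \frac{43}{3}$ ($t{\left(c \right)} = \frac{5 + 12 \left(-4\right)}{3} = \frac{5 - 48}{3} = \frac{1}{3} \left(-43\right) = - \frac{43}{3}$)
$- 6 \left(-6 + t{\left(-4 \right)}\right) = - 6 \left(-6 - \frac{43}{3}\right) = \left(-6\right) \left(- \frac{61}{3}\right) = 122$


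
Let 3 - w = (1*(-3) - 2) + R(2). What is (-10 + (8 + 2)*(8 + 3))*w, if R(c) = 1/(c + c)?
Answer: 775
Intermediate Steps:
R(c) = 1/(2*c)
w = 31/4 (w = 3 - ((1*(-3) - 2) + (½)/2) = 3 - ((-3 - 2) + (½)*(½)) = 3 - (-5 + ¼) = 3 - 1*(-19/4) = 3 + 19/4 = 31/4 ≈ 7.7500)
(-10 + (8 + 2)*(8 + 3))*w = (-10 + (8 + 2)*(8 + 3))*(31/4) = (-10 + 10*11)*(31/4) = (-10 + 110)*(31/4) = 100*(31/4) = 775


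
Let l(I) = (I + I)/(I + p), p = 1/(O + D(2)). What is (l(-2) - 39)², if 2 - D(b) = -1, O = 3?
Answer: 164025/121 ≈ 1355.6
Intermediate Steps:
D(b) = 3 (D(b) = 2 - 1*(-1) = 2 + 1 = 3)
p = ⅙ (p = 1/(3 + 3) = 1/6 = ⅙ ≈ 0.16667)
l(I) = 2*I/(⅙ + I) (l(I) = (I + I)/(I + ⅙) = (2*I)/(⅙ + I) = 2*I/(⅙ + I))
(l(-2) - 39)² = (12*(-2)/(1 + 6*(-2)) - 39)² = (12*(-2)/(1 - 12) - 39)² = (12*(-2)/(-11) - 39)² = (12*(-2)*(-1/11) - 39)² = (24/11 - 39)² = (-405/11)² = 164025/121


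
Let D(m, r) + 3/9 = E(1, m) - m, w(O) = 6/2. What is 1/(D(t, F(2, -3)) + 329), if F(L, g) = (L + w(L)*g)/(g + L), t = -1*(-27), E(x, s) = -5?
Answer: 3/890 ≈ 0.0033708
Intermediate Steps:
w(O) = 3 (w(O) = 6*(1/2) = 3)
t = 27
F(L, g) = (L + 3*g)/(L + g) (F(L, g) = (L + 3*g)/(g + L) = (L + 3*g)/(L + g))
D(m, r) = -16/3 - m (D(m, r) = -1/3 + (-5 - m) = -16/3 - m)
1/(D(t, F(2, -3)) + 329) = 1/((-16/3 - 1*27) + 329) = 1/((-16/3 - 27) + 329) = 1/(-97/3 + 329) = 1/(890/3) = 3/890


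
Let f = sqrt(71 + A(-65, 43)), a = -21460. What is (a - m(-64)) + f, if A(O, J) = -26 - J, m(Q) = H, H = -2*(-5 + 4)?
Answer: -21462 + sqrt(2) ≈ -21461.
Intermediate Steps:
H = 2 (H = -2*(-1) = 2)
m(Q) = 2
f = sqrt(2) (f = sqrt(71 + (-26 - 1*43)) = sqrt(71 + (-26 - 43)) = sqrt(71 - 69) = sqrt(2) ≈ 1.4142)
(a - m(-64)) + f = (-21460 - 1*2) + sqrt(2) = (-21460 - 2) + sqrt(2) = -21462 + sqrt(2)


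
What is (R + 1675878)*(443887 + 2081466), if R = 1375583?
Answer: 7706016190733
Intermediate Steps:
(R + 1675878)*(443887 + 2081466) = (1375583 + 1675878)*(443887 + 2081466) = 3051461*2525353 = 7706016190733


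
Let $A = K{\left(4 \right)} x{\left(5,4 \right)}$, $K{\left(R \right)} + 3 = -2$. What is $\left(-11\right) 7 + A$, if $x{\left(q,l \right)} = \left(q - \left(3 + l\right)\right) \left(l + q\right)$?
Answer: $13$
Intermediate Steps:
$K{\left(R \right)} = -5$ ($K{\left(R \right)} = -3 - 2 = -5$)
$x{\left(q,l \right)} = \left(l + q\right) \left(-3 + q - l\right)$ ($x{\left(q,l \right)} = \left(-3 + q - l\right) \left(l + q\right) = \left(l + q\right) \left(-3 + q - l\right)$)
$A = 90$ ($A = - 5 \left(5^{2} - 4^{2} - 12 - 15\right) = - 5 \left(25 - 16 - 12 - 15\right) = \left(-5\right) \left(-18\right) = 90$)
$\left(-11\right) 7 + A = \left(-11\right) 7 + 90 = -77 + 90 = 13$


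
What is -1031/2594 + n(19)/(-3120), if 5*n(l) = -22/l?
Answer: -76382833/192215400 ≈ -0.39738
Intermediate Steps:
n(l) = -22/(5*l) (n(l) = (-22/l)/5 = -22/(5*l))
-1031/2594 + n(19)/(-3120) = -1031/2594 - 22/5/19/(-3120) = -1031*1/2594 - 22/5*1/19*(-1/3120) = -1031/2594 - 22/95*(-1/3120) = -1031/2594 + 11/148200 = -76382833/192215400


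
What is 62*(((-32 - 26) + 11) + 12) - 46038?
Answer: -48208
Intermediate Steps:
62*(((-32 - 26) + 11) + 12) - 46038 = 62*((-58 + 11) + 12) - 46038 = 62*(-47 + 12) - 46038 = 62*(-35) - 46038 = -2170 - 46038 = -48208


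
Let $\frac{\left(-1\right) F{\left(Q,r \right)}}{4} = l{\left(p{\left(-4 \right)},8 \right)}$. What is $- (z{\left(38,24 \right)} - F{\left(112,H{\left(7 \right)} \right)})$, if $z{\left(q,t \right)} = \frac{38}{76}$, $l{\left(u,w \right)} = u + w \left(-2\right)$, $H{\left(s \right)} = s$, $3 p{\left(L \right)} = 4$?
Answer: $\frac{349}{6} \approx 58.167$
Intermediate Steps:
$p{\left(L \right)} = \frac{4}{3}$ ($p{\left(L \right)} = \frac{1}{3} \cdot 4 = \frac{4}{3}$)
$l{\left(u,w \right)} = u - 2 w$
$F{\left(Q,r \right)} = \frac{176}{3}$ ($F{\left(Q,r \right)} = - 4 \left(\frac{4}{3} - 16\right) = \left(-4\right) \left(- \frac{44}{3}\right) = \frac{176}{3}$)
$z{\left(q,t \right)} = \frac{1}{2}$ ($z{\left(q,t \right)} = 38 \cdot \frac{1}{76} = \frac{1}{2}$)
$- (z{\left(38,24 \right)} - F{\left(112,H{\left(7 \right)} \right)}) = - (\frac{1}{2} - \frac{176}{3}) = \left(-1\right) \left(- \frac{349}{6}\right) = \frac{349}{6}$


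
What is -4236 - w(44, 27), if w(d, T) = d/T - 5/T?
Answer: -38137/9 ≈ -4237.4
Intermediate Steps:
w(d, T) = -5/T + d/T
-4236 - w(44, 27) = -4236 - (-5 + 44)/27 = -4236 - 39/27 = -4236 - 1*13/9 = -4236 - 13/9 = -38137/9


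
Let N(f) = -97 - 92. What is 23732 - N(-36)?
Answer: 23921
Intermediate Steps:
N(f) = -189
23732 - N(-36) = 23732 - 1*(-189) = 23732 + 189 = 23921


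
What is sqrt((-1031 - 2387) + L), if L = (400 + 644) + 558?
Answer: 2*I*sqrt(454) ≈ 42.615*I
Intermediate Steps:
L = 1602 (L = 1044 + 558 = 1602)
sqrt((-1031 - 2387) + L) = sqrt((-1031 - 2387) + 1602) = sqrt(-3418 + 1602) = sqrt(-1816) = 2*I*sqrt(454)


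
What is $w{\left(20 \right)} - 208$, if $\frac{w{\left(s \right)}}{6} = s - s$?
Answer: $-208$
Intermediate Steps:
$w{\left(s \right)} = 0$ ($w{\left(s \right)} = 6 \left(s - s\right) = 6 \cdot 0 = 0$)
$w{\left(20 \right)} - 208 = 0 - 208 = -208$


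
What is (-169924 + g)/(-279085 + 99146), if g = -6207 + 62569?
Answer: 113562/179939 ≈ 0.63111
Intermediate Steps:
g = 56362
(-169924 + g)/(-279085 + 99146) = (-169924 + 56362)/(-279085 + 99146) = -113562/(-179939) = -113562*(-1/179939) = 113562/179939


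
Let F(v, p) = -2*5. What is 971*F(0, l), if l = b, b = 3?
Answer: -9710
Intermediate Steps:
l = 3
F(v, p) = -10
971*F(0, l) = 971*(-10) = -9710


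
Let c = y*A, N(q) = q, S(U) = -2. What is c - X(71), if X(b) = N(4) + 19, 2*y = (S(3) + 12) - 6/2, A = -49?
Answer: -389/2 ≈ -194.50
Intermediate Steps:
y = 7/2 (y = ((-2 + 12) - 6/2)/2 = (10 - 6*1/2)/2 = (10 - 3)/2 = (1/2)*7 = 7/2 ≈ 3.5000)
X(b) = 23 (X(b) = 4 + 19 = 23)
c = -343/2 (c = (7/2)*(-49) = -343/2 ≈ -171.50)
c - X(71) = -343/2 - 1*23 = -343/2 - 23 = -389/2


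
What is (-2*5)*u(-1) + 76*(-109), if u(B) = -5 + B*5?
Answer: -8184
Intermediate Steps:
u(B) = -5 + 5*B
(-2*5)*u(-1) + 76*(-109) = (-2*5)*(-5 + 5*(-1)) + 76*(-109) = -10*(-5 - 5) - 8284 = -10*(-10) - 8284 = 100 - 8284 = -8184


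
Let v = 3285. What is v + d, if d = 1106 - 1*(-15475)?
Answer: 19866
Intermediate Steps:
d = 16581 (d = 1106 + 15475 = 16581)
v + d = 3285 + 16581 = 19866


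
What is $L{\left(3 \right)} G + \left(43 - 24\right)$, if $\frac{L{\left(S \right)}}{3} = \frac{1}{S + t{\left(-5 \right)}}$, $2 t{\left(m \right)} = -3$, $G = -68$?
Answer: $-117$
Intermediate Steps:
$t{\left(m \right)} = - \frac{3}{2}$ ($t{\left(m \right)} = \frac{1}{2} \left(-3\right) = - \frac{3}{2}$)
$L{\left(S \right)} = \frac{3}{- \frac{3}{2} + S}$ ($L{\left(S \right)} = \frac{3}{S - \frac{3}{2}} = \frac{3}{- \frac{3}{2} + S}$)
$L{\left(3 \right)} G + \left(43 - 24\right) = \frac{6}{-3 + 2 \cdot 3} \left(-68\right) + \left(43 - 24\right) = \frac{6}{-3 + 6} \left(-68\right) + \left(43 - 24\right) = \frac{6}{3} \left(-68\right) + 19 = 6 \cdot \frac{1}{3} \left(-68\right) + 19 = 2 \left(-68\right) + 19 = -136 + 19 = -117$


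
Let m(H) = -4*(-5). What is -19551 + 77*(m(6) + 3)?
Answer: -17780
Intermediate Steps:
m(H) = 20
-19551 + 77*(m(6) + 3) = -19551 + 77*(20 + 3) = -19551 + 77*23 = -19551 + 1771 = -17780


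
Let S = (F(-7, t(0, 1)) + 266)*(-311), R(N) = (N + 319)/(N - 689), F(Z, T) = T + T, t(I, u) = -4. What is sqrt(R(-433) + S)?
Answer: I*sqrt(2805839069)/187 ≈ 283.26*I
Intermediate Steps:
F(Z, T) = 2*T
R(N) = (319 + N)/(-689 + N)
S = -80238 (S = (2*(-4) + 266)*(-311) = (-8 + 266)*(-311) = 258*(-311) = -80238)
sqrt(R(-433) + S) = sqrt((319 - 433)/(-689 - 433) - 80238) = sqrt(-114/(-1122) - 80238) = sqrt(-1/1122*(-114) - 80238) = sqrt(19/187 - 80238) = sqrt(-15004487/187) = I*sqrt(2805839069)/187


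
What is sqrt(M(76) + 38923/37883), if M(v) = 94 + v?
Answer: sqrt(245445207139)/37883 ≈ 13.078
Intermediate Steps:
sqrt(M(76) + 38923/37883) = sqrt((94 + 76) + 38923/37883) = sqrt(170 + 38923*(1/37883)) = sqrt(170 + 38923/37883) = sqrt(6479033/37883) = sqrt(245445207139)/37883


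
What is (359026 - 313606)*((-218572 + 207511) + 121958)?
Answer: 5036941740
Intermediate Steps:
(359026 - 313606)*((-218572 + 207511) + 121958) = 45420*(-11061 + 121958) = 45420*110897 = 5036941740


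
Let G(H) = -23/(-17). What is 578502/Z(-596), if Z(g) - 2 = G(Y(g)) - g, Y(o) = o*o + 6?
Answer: 9834534/10189 ≈ 965.21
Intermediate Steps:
Y(o) = 6 + o² (Y(o) = o² + 6 = 6 + o²)
G(H) = 23/17 (G(H) = -23*(-1/17) = 23/17)
Z(g) = 57/17 - g (Z(g) = 2 + (23/17 - g) = 57/17 - g)
578502/Z(-596) = 578502/(57/17 - 1*(-596)) = 578502/(57/17 + 596) = 578502/(10189/17) = 578502*(17/10189) = 9834534/10189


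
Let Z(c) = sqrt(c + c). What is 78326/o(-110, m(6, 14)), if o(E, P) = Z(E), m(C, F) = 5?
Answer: -39163*I*sqrt(55)/55 ≈ -5280.7*I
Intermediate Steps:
Z(c) = sqrt(2)*sqrt(c) (Z(c) = sqrt(2*c) = sqrt(2)*sqrt(c))
o(E, P) = sqrt(2)*sqrt(E)
78326/o(-110, m(6, 14)) = 78326/((sqrt(2)*sqrt(-110))) = 78326/((sqrt(2)*(I*sqrt(110)))) = 78326/((2*I*sqrt(55))) = 78326*(-I*sqrt(55)/110) = -39163*I*sqrt(55)/55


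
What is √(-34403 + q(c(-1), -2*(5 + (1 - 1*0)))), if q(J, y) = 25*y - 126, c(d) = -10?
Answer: I*√34829 ≈ 186.63*I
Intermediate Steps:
q(J, y) = -126 + 25*y
√(-34403 + q(c(-1), -2*(5 + (1 - 1*0)))) = √(-34403 + (-126 + 25*(-2*(5 + (1 - 1*0))))) = √(-34403 + (-126 + 25*(-2*(5 + (1 + 0))))) = √(-34403 + (-126 + 25*(-2*(5 + 1)))) = √(-34403 + (-126 + 25*(-2*6))) = √(-34403 + (-126 + 25*(-12))) = √(-34403 + (-126 - 300)) = √(-34403 - 426) = √(-34829) = I*√34829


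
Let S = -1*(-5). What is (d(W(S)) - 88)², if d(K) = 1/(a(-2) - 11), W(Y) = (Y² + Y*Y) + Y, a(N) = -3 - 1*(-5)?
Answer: 628849/81 ≈ 7763.6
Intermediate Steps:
a(N) = 2 (a(N) = -3 + 5 = 2)
S = 5
W(Y) = Y + 2*Y² (W(Y) = (Y² + Y²) + Y = 2*Y² + Y = Y + 2*Y²)
d(K) = -⅑ (d(K) = 1/(2 - 11) = 1/(-9) = -⅑)
(d(W(S)) - 88)² = (-⅑ - 88)² = (-793/9)² = 628849/81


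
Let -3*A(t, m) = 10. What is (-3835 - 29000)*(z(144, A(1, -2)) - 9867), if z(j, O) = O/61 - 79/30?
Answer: 39536686981/122 ≈ 3.2407e+8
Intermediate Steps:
A(t, m) = -10/3 (A(t, m) = -1/3*10 = -10/3)
z(j, O) = -79/30 + O/61 (z(j, O) = O*(1/61) - 79*1/30 = O/61 - 79/30 = -79/30 + O/61)
(-3835 - 29000)*(z(144, A(1, -2)) - 9867) = (-3835 - 29000)*((-79/30 + (1/61)*(-10/3)) - 9867) = -32835*((-79/30 - 10/183) - 9867) = -32835*(-4919/1830 - 9867) = -32835*(-18061529/1830) = 39536686981/122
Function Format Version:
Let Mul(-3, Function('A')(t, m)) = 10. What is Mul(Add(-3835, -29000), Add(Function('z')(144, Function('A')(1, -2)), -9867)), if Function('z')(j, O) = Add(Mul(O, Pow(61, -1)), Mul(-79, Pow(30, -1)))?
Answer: Rational(39536686981, 122) ≈ 3.2407e+8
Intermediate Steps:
Function('A')(t, m) = Rational(-10, 3) (Function('A')(t, m) = Mul(Rational(-1, 3), 10) = Rational(-10, 3))
Function('z')(j, O) = Add(Rational(-79, 30), Mul(Rational(1, 61), O)) (Function('z')(j, O) = Add(Mul(O, Rational(1, 61)), Mul(-79, Rational(1, 30))) = Add(Mul(Rational(1, 61), O), Rational(-79, 30)) = Add(Rational(-79, 30), Mul(Rational(1, 61), O)))
Mul(Add(-3835, -29000), Add(Function('z')(144, Function('A')(1, -2)), -9867)) = Mul(Add(-3835, -29000), Add(Add(Rational(-79, 30), Mul(Rational(1, 61), Rational(-10, 3))), -9867)) = Mul(-32835, Add(Add(Rational(-79, 30), Rational(-10, 183)), -9867)) = Mul(-32835, Add(Rational(-4919, 1830), -9867)) = Mul(-32835, Rational(-18061529, 1830)) = Rational(39536686981, 122)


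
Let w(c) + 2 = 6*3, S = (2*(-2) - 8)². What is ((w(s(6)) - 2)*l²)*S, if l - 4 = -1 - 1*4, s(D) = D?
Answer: 2016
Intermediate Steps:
S = 144 (S = (-4 - 8)² = (-12)² = 144)
l = -1 (l = 4 + (-1 - 1*4) = 4 + (-1 - 4) = 4 - 5 = -1)
w(c) = 16 (w(c) = -2 + 6*3 = -2 + 18 = 16)
((w(s(6)) - 2)*l²)*S = ((16 - 2)*(-1)²)*144 = (14*1)*144 = 14*144 = 2016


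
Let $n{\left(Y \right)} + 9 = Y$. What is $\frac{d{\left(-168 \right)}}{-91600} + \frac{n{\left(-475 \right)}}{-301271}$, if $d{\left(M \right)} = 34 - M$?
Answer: $- \frac{8261171}{13798211800} \approx -0.00059871$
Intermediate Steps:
$n{\left(Y \right)} = -9 + Y$
$\frac{d{\left(-168 \right)}}{-91600} + \frac{n{\left(-475 \right)}}{-301271} = \frac{34 - -168}{-91600} + \frac{-9 - 475}{-301271} = \left(34 + 168\right) \left(- \frac{1}{91600}\right) - - \frac{484}{301271} = 202 \left(- \frac{1}{91600}\right) + \frac{484}{301271} = - \frac{101}{45800} + \frac{484}{301271} = - \frac{8261171}{13798211800}$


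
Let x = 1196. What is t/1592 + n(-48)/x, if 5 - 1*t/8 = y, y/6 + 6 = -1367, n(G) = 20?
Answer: 2465652/59501 ≈ 41.439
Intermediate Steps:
y = -8238 (y = -36 + 6*(-1367) = -36 - 8202 = -8238)
t = 65944 (t = 40 - 8*(-8238) = 40 + 65904 = 65944)
t/1592 + n(-48)/x = 65944/1592 + 20/1196 = 65944*(1/1592) + 20*(1/1196) = 8243/199 + 5/299 = 2465652/59501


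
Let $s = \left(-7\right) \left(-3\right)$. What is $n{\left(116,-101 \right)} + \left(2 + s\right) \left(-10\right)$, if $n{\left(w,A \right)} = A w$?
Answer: $-11946$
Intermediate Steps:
$s = 21$
$n{\left(116,-101 \right)} + \left(2 + s\right) \left(-10\right) = \left(-101\right) 116 + \left(2 + 21\right) \left(-10\right) = -11716 + 23 \left(-10\right) = -11716 - 230 = -11946$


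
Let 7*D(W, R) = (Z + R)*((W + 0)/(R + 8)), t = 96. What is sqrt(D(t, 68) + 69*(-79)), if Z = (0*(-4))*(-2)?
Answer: I*sqrt(96205683)/133 ≈ 73.748*I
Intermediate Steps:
Z = 0 (Z = 0*(-2) = 0)
D(W, R) = R*W/(7*(8 + R)) (D(W, R) = ((0 + R)*((W + 0)/(R + 8)))/7 = (R*(W/(8 + R)))/7 = (R*W/(8 + R))/7 = R*W/(7*(8 + R)))
sqrt(D(t, 68) + 69*(-79)) = sqrt((1/7)*68*96/(8 + 68) + 69*(-79)) = sqrt((1/7)*68*96/76 - 5451) = sqrt((1/7)*68*96*(1/76) - 5451) = sqrt(1632/133 - 5451) = sqrt(-723351/133) = I*sqrt(96205683)/133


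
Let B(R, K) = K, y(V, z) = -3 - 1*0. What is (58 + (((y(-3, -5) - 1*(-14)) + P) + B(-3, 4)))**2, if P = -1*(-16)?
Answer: 7921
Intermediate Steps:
y(V, z) = -3 (y(V, z) = -3 + 0 = -3)
P = 16
(58 + (((y(-3, -5) - 1*(-14)) + P) + B(-3, 4)))**2 = (58 + (((-3 - 1*(-14)) + 16) + 4))**2 = (58 + (((-3 + 14) + 16) + 4))**2 = (58 + ((11 + 16) + 4))**2 = (58 + (27 + 4))**2 = (58 + 31)**2 = 89**2 = 7921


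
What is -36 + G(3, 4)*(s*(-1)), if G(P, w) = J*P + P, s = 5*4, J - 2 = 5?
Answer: -516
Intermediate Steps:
J = 7 (J = 2 + 5 = 7)
s = 20
G(P, w) = 8*P (G(P, w) = 7*P + P = 8*P)
-36 + G(3, 4)*(s*(-1)) = -36 + (8*3)*(20*(-1)) = -36 + 24*(-20) = -36 - 480 = -516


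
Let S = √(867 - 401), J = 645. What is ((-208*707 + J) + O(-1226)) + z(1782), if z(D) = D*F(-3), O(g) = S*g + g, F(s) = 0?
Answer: -147637 - 1226*√466 ≈ -1.7410e+5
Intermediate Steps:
S = √466 ≈ 21.587
O(g) = g + g*√466 (O(g) = √466*g + g = g*√466 + g = g + g*√466)
z(D) = 0 (z(D) = D*0 = 0)
((-208*707 + J) + O(-1226)) + z(1782) = ((-208*707 + 645) - 1226*(1 + √466)) + 0 = ((-147056 + 645) + (-1226 - 1226*√466)) + 0 = (-146411 + (-1226 - 1226*√466)) + 0 = (-147637 - 1226*√466) + 0 = -147637 - 1226*√466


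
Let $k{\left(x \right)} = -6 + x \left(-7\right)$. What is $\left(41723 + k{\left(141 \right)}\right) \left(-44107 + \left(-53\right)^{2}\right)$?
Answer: $-1682067540$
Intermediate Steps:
$k{\left(x \right)} = -6 - 7 x$
$\left(41723 + k{\left(141 \right)}\right) \left(-44107 + \left(-53\right)^{2}\right) = \left(41723 - 993\right) \left(-44107 + \left(-53\right)^{2}\right) = \left(41723 - 993\right) \left(-44107 + 2809\right) = \left(41723 - 993\right) \left(-41298\right) = 40730 \left(-41298\right) = -1682067540$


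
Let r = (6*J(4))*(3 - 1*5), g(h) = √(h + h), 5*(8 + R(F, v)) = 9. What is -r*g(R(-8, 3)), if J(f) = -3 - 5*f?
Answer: -276*I*√310/5 ≈ -971.9*I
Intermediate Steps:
R(F, v) = -31/5 (R(F, v) = -8 + (⅕)*9 = -8 + 9/5 = -31/5)
g(h) = √2*√h (g(h) = √(2*h) = √2*√h)
r = 276 (r = (6*(-3 - 5*4))*(3 - 1*5) = (6*(-3 - 20))*(3 - 5) = (6*(-23))*(-2) = -138*(-2) = 276)
-r*g(R(-8, 3)) = -276*√2*√(-31/5) = -276*√2*(I*√155/5) = -276*I*√310/5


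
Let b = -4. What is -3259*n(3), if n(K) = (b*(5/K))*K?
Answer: 65180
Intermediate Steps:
n(K) = -20 (n(K) = (-20/K)*K = -20)
-3259*n(3) = -3259*(-20) = 65180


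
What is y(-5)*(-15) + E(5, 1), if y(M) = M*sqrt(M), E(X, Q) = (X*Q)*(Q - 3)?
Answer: -10 + 75*I*sqrt(5) ≈ -10.0 + 167.71*I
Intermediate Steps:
E(X, Q) = Q*X*(-3 + Q) (E(X, Q) = (Q*X)*(-3 + Q) = Q*X*(-3 + Q))
y(M) = M**(3/2)
y(-5)*(-15) + E(5, 1) = (-5)**(3/2)*(-15) + 1*5*(-3 + 1) = -5*I*sqrt(5)*(-15) + 1*5*(-2) = 75*I*sqrt(5) - 10 = -10 + 75*I*sqrt(5)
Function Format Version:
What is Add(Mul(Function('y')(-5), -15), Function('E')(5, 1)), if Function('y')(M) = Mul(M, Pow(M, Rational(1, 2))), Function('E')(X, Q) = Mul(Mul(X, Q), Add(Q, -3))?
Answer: Add(-10, Mul(75, I, Pow(5, Rational(1, 2)))) ≈ Add(-10.000, Mul(167.71, I))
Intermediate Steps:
Function('E')(X, Q) = Mul(Q, X, Add(-3, Q)) (Function('E')(X, Q) = Mul(Mul(Q, X), Add(-3, Q)) = Mul(Q, X, Add(-3, Q)))
Function('y')(M) = Pow(M, Rational(3, 2))
Add(Mul(Function('y')(-5), -15), Function('E')(5, 1)) = Add(Mul(Pow(-5, Rational(3, 2)), -15), Mul(1, 5, Add(-3, 1))) = Add(Mul(Mul(-5, I, Pow(5, Rational(1, 2))), -15), Mul(1, 5, -2)) = Add(Mul(75, I, Pow(5, Rational(1, 2))), -10) = Add(-10, Mul(75, I, Pow(5, Rational(1, 2))))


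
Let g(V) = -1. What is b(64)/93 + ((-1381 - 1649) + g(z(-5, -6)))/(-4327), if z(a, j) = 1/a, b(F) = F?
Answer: 558811/402411 ≈ 1.3887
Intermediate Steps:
b(64)/93 + ((-1381 - 1649) + g(z(-5, -6)))/(-4327) = 64/93 + ((-1381 - 1649) - 1)/(-4327) = 64*(1/93) + (-3030 - 1)*(-1/4327) = 64/93 - 3031*(-1/4327) = 64/93 + 3031/4327 = 558811/402411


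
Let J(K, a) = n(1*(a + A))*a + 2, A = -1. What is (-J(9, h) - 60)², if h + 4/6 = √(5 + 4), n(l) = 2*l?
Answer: 376996/81 ≈ 4654.3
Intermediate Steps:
h = 7/3 (h = -⅔ + √(5 + 4) = -⅔ + √9 = -⅔ + 3 = 7/3 ≈ 2.3333)
J(K, a) = 2 + a*(-2 + 2*a) (J(K, a) = (2*(1*(a - 1)))*a + 2 = (2*(1*(-1 + a)))*a + 2 = (2*(-1 + a))*a + 2 = (-2 + 2*a)*a + 2 = a*(-2 + 2*a) + 2 = 2 + a*(-2 + 2*a))
(-J(9, h) - 60)² = (-(2 + 2*(7/3)*(-1 + 7/3)) - 60)² = (-(2 + 2*(7/3)*(4/3)) - 60)² = (-(2 + 56/9) - 60)² = (-1*74/9 - 60)² = (-74/9 - 60)² = (-614/9)² = 376996/81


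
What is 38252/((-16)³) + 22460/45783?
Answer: -414823789/46881792 ≈ -8.8483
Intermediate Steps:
38252/((-16)³) + 22460/45783 = 38252/(-4096) + 22460*(1/45783) = 38252*(-1/4096) + 22460/45783 = -9563/1024 + 22460/45783 = -414823789/46881792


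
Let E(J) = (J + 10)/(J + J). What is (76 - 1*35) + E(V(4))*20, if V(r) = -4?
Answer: 26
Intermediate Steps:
E(J) = (10 + J)/(2*J) (E(J) = (10 + J)/((2*J)) = (10 + J)*(1/(2*J)) = (10 + J)/(2*J))
(76 - 1*35) + E(V(4))*20 = (76 - 1*35) + ((½)*(10 - 4)/(-4))*20 = (76 - 35) + ((½)*(-¼)*6)*20 = 41 - ¾*20 = 41 - 15 = 26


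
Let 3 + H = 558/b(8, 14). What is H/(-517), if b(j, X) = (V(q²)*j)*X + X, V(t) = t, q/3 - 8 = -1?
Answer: 73830/12771451 ≈ 0.0057809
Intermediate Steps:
q = 21 (q = 24 + 3*(-1) = 24 - 3 = 21)
b(j, X) = X + 441*X*j (b(j, X) = (21²*j)*X + X = (441*j)*X + X = 441*X*j + X = X + 441*X*j)
H = -73830/24703 (H = -3 + 558/((14*(1 + 441*8))) = -3 + 558/((14*(1 + 3528))) = -3 + 558/((14*3529)) = -3 + 558/49406 = -3 + 558*(1/49406) = -3 + 279/24703 = -73830/24703 ≈ -2.9887)
H/(-517) = -73830/24703/(-517) = -73830/24703*(-1/517) = 73830/12771451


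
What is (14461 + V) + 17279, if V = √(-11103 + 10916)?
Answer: 31740 + I*√187 ≈ 31740.0 + 13.675*I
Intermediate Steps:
V = I*√187 (V = √(-187) = I*√187 ≈ 13.675*I)
(14461 + V) + 17279 = (14461 + I*√187) + 17279 = 31740 + I*√187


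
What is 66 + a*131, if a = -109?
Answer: -14213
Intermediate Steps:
66 + a*131 = 66 - 109*131 = 66 - 14279 = -14213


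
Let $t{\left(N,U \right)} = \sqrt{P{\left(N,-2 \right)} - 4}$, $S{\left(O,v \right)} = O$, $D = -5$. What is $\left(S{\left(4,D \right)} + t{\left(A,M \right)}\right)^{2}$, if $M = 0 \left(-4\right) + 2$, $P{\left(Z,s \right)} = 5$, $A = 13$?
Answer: $25$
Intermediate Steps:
$M = 2$ ($M = 0 + 2 = 2$)
$t{\left(N,U \right)} = 1$ ($t{\left(N,U \right)} = \sqrt{5 - 4} = \sqrt{1} = 1$)
$\left(S{\left(4,D \right)} + t{\left(A,M \right)}\right)^{2} = \left(4 + 1\right)^{2} = 5^{2} = 25$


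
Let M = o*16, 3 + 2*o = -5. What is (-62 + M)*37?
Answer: -4662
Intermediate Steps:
o = -4 (o = -3/2 + (½)*(-5) = -3/2 - 5/2 = -4)
M = -64 (M = -4*16 = -64)
(-62 + M)*37 = (-62 - 64)*37 = -126*37 = -4662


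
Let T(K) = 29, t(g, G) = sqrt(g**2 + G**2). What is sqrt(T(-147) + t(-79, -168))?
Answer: sqrt(29 + sqrt(34465)) ≈ 14.651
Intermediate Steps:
t(g, G) = sqrt(G**2 + g**2)
sqrt(T(-147) + t(-79, -168)) = sqrt(29 + sqrt((-168)**2 + (-79)**2)) = sqrt(29 + sqrt(28224 + 6241)) = sqrt(29 + sqrt(34465))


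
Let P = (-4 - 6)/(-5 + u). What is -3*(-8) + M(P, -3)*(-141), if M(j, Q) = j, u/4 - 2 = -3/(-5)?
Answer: 2566/9 ≈ 285.11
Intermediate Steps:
u = 52/5 (u = 8 + 4*(-3/(-5)) = 8 + 4*(-3*(-⅕)) = 8 + 4*(⅗) = 8 + 12/5 = 52/5 ≈ 10.400)
P = -50/27 (P = (-4 - 6)/(-5 + 52/5) = -10/27/5 = -10*5/27 = -50/27 ≈ -1.8519)
-3*(-8) + M(P, -3)*(-141) = -3*(-8) - 50/27*(-141) = 24 + 2350/9 = 2566/9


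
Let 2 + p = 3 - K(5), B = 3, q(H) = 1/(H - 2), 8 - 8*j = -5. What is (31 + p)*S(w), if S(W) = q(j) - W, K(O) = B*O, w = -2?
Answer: -34/3 ≈ -11.333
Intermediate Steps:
j = 13/8 (j = 1 - ⅛*(-5) = 1 + 5/8 = 13/8 ≈ 1.6250)
q(H) = 1/(-2 + H)
K(O) = 3*O
p = -14 (p = -2 + (3 - 3*5) = -2 + (3 - 1*15) = -2 + (3 - 15) = -2 - 12 = -14)
S(W) = -8/3 - W (S(W) = 1/(-2 + 13/8) - W = 1/(-3/8) - W = -8/3 - W)
(31 + p)*S(w) = (31 - 14)*(-8/3 - 1*(-2)) = 17*(-8/3 + 2) = 17*(-⅔) = -34/3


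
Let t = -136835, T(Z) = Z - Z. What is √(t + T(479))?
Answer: I*√136835 ≈ 369.91*I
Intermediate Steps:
T(Z) = 0
√(t + T(479)) = √(-136835 + 0) = √(-136835) = I*√136835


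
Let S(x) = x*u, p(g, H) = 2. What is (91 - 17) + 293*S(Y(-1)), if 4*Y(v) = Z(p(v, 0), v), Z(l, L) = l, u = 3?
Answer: 1027/2 ≈ 513.50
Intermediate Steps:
Y(v) = ½ (Y(v) = (¼)*2 = ½)
S(x) = 3*x (S(x) = x*3 = 3*x)
(91 - 17) + 293*S(Y(-1)) = (91 - 17) + 293*(3*(½)) = 74 + 293*(3/2) = 74 + 879/2 = 1027/2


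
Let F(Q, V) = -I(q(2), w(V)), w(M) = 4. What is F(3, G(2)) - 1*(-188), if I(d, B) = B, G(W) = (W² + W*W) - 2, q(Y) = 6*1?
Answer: 184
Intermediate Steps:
q(Y) = 6
G(W) = -2 + 2*W² (G(W) = (W² + W²) - 2 = 2*W² - 2 = -2 + 2*W²)
F(Q, V) = -4 (F(Q, V) = -1*4 = -4)
F(3, G(2)) - 1*(-188) = -4 - 1*(-188) = -4 + 188 = 184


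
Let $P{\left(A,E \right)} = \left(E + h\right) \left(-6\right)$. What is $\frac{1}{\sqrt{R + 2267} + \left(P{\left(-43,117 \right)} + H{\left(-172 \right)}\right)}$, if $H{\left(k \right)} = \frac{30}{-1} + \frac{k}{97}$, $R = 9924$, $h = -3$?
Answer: $- \frac{6734710}{4705819781} - \frac{9409 \sqrt{12191}}{4705819781} \approx -0.0016519$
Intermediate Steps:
$P{\left(A,E \right)} = 18 - 6 E$ ($P{\left(A,E \right)} = \left(E - 3\right) \left(-6\right) = \left(-3 + E\right) \left(-6\right) = 18 - 6 E$)
$H{\left(k \right)} = -30 + \frac{k}{97}$ ($H{\left(k \right)} = 30 \left(-1\right) + k \frac{1}{97} = -30 + \frac{k}{97}$)
$\frac{1}{\sqrt{R + 2267} + \left(P{\left(-43,117 \right)} + H{\left(-172 \right)}\right)} = \frac{1}{\sqrt{9924 + 2267} + \left(\left(18 - 702\right) + \left(-30 + \frac{1}{97} \left(-172\right)\right)\right)} = \frac{1}{\sqrt{12191} + \left(\left(18 - 702\right) - \frac{3082}{97}\right)} = \frac{1}{\sqrt{12191} - \frac{69430}{97}} = \frac{1}{- \frac{69430}{97} + \sqrt{12191}}$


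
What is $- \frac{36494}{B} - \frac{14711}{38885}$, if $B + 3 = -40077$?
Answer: $\frac{82945231}{155851080} \approx 0.53221$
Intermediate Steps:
$B = -40080$ ($B = -3 - 40077 = -40080$)
$- \frac{36494}{B} - \frac{14711}{38885} = - \frac{36494}{-40080} - \frac{14711}{38885} = \left(-36494\right) \left(- \frac{1}{40080}\right) - \frac{14711}{38885} = \frac{18247}{20040} - \frac{14711}{38885} = \frac{82945231}{155851080}$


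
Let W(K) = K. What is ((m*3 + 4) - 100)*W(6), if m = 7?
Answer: -450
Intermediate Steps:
((m*3 + 4) - 100)*W(6) = ((7*3 + 4) - 100)*6 = ((21 + 4) - 100)*6 = (25 - 100)*6 = -75*6 = -450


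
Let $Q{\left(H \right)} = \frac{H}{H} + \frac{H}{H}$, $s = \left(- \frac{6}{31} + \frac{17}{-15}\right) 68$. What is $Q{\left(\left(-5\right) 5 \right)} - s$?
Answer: $\frac{42886}{465} \approx 92.228$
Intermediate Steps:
$s = - \frac{41956}{465}$ ($s = \left(\left(-6\right) \frac{1}{31} + 17 \left(- \frac{1}{15}\right)\right) 68 = \left(- \frac{6}{31} - \frac{17}{15}\right) 68 = \left(- \frac{617}{465}\right) 68 = - \frac{41956}{465} \approx -90.228$)
$Q{\left(H \right)} = 2$ ($Q{\left(H \right)} = 1 + 1 = 2$)
$Q{\left(\left(-5\right) 5 \right)} - s = 2 - - \frac{41956}{465} = 2 + \frac{41956}{465} = \frac{42886}{465}$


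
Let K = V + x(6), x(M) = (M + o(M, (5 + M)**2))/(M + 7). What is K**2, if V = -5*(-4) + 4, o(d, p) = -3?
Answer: 99225/169 ≈ 587.13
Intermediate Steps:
x(M) = (-3 + M)/(7 + M) (x(M) = (M - 3)/(M + 7) = (-3 + M)/(7 + M))
V = 24 (V = 20 + 4 = 24)
K = 315/13 (K = 24 + (-3 + 6)/(7 + 6) = 24 + 3/13 = 315/13 ≈ 24.231)
K**2 = (315/13)**2 = 99225/169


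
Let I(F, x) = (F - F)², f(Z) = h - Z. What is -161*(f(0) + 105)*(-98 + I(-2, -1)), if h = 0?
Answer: 1656690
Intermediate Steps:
f(Z) = -Z (f(Z) = 0 - Z = -Z)
I(F, x) = 0 (I(F, x) = 0² = 0)
-161*(f(0) + 105)*(-98 + I(-2, -1)) = -161*(-1*0 + 105)*(-98 + 0) = -161*(0 + 105)*(-98) = -16905*(-98) = -161*(-10290) = 1656690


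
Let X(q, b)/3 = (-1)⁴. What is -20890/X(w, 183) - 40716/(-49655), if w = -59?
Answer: -1037170802/148965 ≈ -6962.5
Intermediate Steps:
X(q, b) = 3 (X(q, b) = 3*(-1)⁴ = 3*1 = 3)
-20890/X(w, 183) - 40716/(-49655) = -20890/3 - 40716/(-49655) = -20890*⅓ - 40716*(-1/49655) = -20890/3 + 40716/49655 = -1037170802/148965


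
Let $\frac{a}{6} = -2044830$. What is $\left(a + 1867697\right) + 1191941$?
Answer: $-9209342$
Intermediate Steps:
$a = -12268980$ ($a = 6 \left(-2044830\right) = -12268980$)
$\left(a + 1867697\right) + 1191941 = \left(-12268980 + 1867697\right) + 1191941 = -10401283 + 1191941 = -9209342$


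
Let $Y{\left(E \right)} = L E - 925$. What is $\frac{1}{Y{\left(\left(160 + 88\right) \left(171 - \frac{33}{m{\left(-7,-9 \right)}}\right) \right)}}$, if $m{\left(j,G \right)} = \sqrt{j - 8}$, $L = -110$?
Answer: $\frac{i}{- 4665805 i + 60016 \sqrt{15}} \approx -2.1379 \cdot 10^{-7} + 1.0651 \cdot 10^{-8} i$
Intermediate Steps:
$m{\left(j,G \right)} = \sqrt{-8 + j}$
$Y{\left(E \right)} = -925 - 110 E$ ($Y{\left(E \right)} = - 110 E - 925 = -925 - 110 E$)
$\frac{1}{Y{\left(\left(160 + 88\right) \left(171 - \frac{33}{m{\left(-7,-9 \right)}}\right) \right)}} = \frac{1}{-925 - 110 \left(160 + 88\right) \left(171 - \frac{33}{\sqrt{-8 - 7}}\right)} = \frac{1}{-925 - 110 \cdot 248 \left(171 - \frac{33}{\sqrt{-15}}\right)} = \frac{1}{-925 - 110 \cdot 248 \left(171 - \frac{33}{i \sqrt{15}}\right)} = \frac{1}{-925 - 110 \cdot 248 \left(171 - 33 \left(- \frac{i \sqrt{15}}{15}\right)\right)} = \frac{1}{-925 - 110 \cdot 248 \left(171 + \frac{11 i \sqrt{15}}{5}\right)} = \frac{1}{-925 - 110 \left(42408 + \frac{2728 i \sqrt{15}}{5}\right)} = \frac{1}{-925 - \left(4664880 + 60016 i \sqrt{15}\right)} = \frac{1}{-4665805 - 60016 i \sqrt{15}}$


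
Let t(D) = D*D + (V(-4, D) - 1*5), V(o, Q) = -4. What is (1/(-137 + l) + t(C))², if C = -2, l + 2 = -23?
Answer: 657721/26244 ≈ 25.062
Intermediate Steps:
l = -25 (l = -2 - 23 = -25)
t(D) = -9 + D² (t(D) = D*D + (-4 - 1*5) = D² + (-4 - 5) = D² - 9 = -9 + D²)
(1/(-137 + l) + t(C))² = (1/(-137 - 25) + (-9 + (-2)²))² = (1/(-162) + (-9 + 4))² = (-1/162 - 5)² = (-811/162)² = 657721/26244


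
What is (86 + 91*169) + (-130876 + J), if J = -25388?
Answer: -140799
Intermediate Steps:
(86 + 91*169) + (-130876 + J) = (86 + 91*169) + (-130876 - 25388) = (86 + 15379) - 156264 = 15465 - 156264 = -140799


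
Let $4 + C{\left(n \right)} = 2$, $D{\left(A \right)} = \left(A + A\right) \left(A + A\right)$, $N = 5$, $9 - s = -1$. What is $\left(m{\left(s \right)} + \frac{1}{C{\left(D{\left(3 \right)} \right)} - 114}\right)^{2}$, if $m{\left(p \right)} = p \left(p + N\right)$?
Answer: $\frac{302725201}{13456} \approx 22497.0$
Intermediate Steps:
$s = 10$ ($s = 9 - -1 = 9 + 1 = 10$)
$D{\left(A \right)} = 4 A^{2}$ ($D{\left(A \right)} = 2 A 2 A = 4 A^{2}$)
$C{\left(n \right)} = -2$ ($C{\left(n \right)} = -4 + 2 = -2$)
$m{\left(p \right)} = p \left(5 + p\right)$ ($m{\left(p \right)} = p \left(p + 5\right) = p \left(5 + p\right)$)
$\left(m{\left(s \right)} + \frac{1}{C{\left(D{\left(3 \right)} \right)} - 114}\right)^{2} = \left(10 \left(5 + 10\right) + \frac{1}{-2 - 114}\right)^{2} = \left(10 \cdot 15 + \frac{1}{-116}\right)^{2} = \left(150 - \frac{1}{116}\right)^{2} = \left(\frac{17399}{116}\right)^{2} = \frac{302725201}{13456}$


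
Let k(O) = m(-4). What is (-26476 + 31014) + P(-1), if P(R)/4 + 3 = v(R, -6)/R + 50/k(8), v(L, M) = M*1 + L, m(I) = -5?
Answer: 4514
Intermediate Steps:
k(O) = -5
v(L, M) = L + M (v(L, M) = M + L = L + M)
P(R) = -52 + 4*(-6 + R)/R (P(R) = -12 + 4*((R - 6)/R + 50/(-5)) = -12 + 4*((-6 + R)/R + 50*(-⅕)) = -12 + 4*((-6 + R)/R - 10) = -12 + 4*(-10 + (-6 + R)/R) = -12 + (-40 + 4*(-6 + R)/R) = -52 + 4*(-6 + R)/R)
(-26476 + 31014) + P(-1) = (-26476 + 31014) + (-48 - 24/(-1)) = 4538 + (-48 - 24*(-1)) = 4538 + (-48 + 24) = 4538 - 24 = 4514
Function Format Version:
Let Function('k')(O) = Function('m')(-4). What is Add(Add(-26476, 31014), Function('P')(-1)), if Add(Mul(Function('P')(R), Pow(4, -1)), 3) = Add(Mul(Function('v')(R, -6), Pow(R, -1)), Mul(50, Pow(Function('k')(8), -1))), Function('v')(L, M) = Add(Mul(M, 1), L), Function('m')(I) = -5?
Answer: 4514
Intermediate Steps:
Function('k')(O) = -5
Function('v')(L, M) = Add(L, M) (Function('v')(L, M) = Add(M, L) = Add(L, M))
Function('P')(R) = Add(-52, Mul(4, Pow(R, -1), Add(-6, R))) (Function('P')(R) = Add(-12, Mul(4, Add(Mul(Add(R, -6), Pow(R, -1)), Mul(50, Pow(-5, -1))))) = Add(-12, Mul(4, Add(Mul(Add(-6, R), Pow(R, -1)), Mul(50, Rational(-1, 5))))) = Add(-12, Mul(4, Add(Mul(Pow(R, -1), Add(-6, R)), -10))) = Add(-12, Mul(4, Add(-10, Mul(Pow(R, -1), Add(-6, R))))) = Add(-12, Add(-40, Mul(4, Pow(R, -1), Add(-6, R)))) = Add(-52, Mul(4, Pow(R, -1), Add(-6, R))))
Add(Add(-26476, 31014), Function('P')(-1)) = Add(Add(-26476, 31014), Add(-48, Mul(-24, Pow(-1, -1)))) = Add(4538, Add(-48, Mul(-24, -1))) = Add(4538, Add(-48, 24)) = Add(4538, -24) = 4514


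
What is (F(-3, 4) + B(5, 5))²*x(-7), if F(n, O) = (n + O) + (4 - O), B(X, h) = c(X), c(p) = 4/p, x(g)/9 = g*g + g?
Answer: 30618/25 ≈ 1224.7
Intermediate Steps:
x(g) = 9*g + 9*g² (x(g) = 9*(g*g + g) = 9*(g² + g) = 9*(g + g²) = 9*g + 9*g²)
B(X, h) = 4/X
F(n, O) = 4 + n (F(n, O) = (O + n) + (4 - O) = 4 + n)
(F(-3, 4) + B(5, 5))²*x(-7) = ((4 - 3) + 4/5)²*(9*(-7)*(1 - 7)) = (1 + 4*(⅕))²*(9*(-7)*(-6)) = (1 + ⅘)²*378 = (9/5)²*378 = (81/25)*378 = 30618/25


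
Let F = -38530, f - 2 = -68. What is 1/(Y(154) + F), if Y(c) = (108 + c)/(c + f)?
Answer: -44/1695189 ≈ -2.5956e-5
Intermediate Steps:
f = -66 (f = 2 - 68 = -66)
Y(c) = (108 + c)/(-66 + c) (Y(c) = (108 + c)/(c - 66) = (108 + c)/(-66 + c))
1/(Y(154) + F) = 1/((108 + 154)/(-66 + 154) - 38530) = 1/(262/88 - 38530) = 1/((1/88)*262 - 38530) = 1/(131/44 - 38530) = 1/(-1695189/44) = -44/1695189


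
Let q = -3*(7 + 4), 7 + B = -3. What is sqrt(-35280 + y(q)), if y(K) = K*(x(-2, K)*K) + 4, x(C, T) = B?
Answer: I*sqrt(46166) ≈ 214.86*I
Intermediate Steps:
B = -10 (B = -7 - 3 = -10)
q = -33 (q = -3*11 = -33)
x(C, T) = -10
y(K) = 4 - 10*K**2 (y(K) = K*(-10*K) + 4 = -10*K**2 + 4 = 4 - 10*K**2)
sqrt(-35280 + y(q)) = sqrt(-35280 + (4 - 10*(-33)**2)) = sqrt(-35280 + (4 - 10*1089)) = sqrt(-35280 + (4 - 10890)) = sqrt(-35280 - 10886) = sqrt(-46166) = I*sqrt(46166)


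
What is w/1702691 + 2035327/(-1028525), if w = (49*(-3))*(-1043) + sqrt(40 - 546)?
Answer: -3307838483432/1751260260775 + I*sqrt(506)/1702691 ≈ -1.8888 + 1.3211e-5*I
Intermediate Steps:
w = 153321 + I*sqrt(506) (w = -147*(-1043) + sqrt(-506) = 153321 + I*sqrt(506) ≈ 1.5332e+5 + 22.494*I)
w/1702691 + 2035327/(-1028525) = (153321 + I*sqrt(506))/1702691 + 2035327/(-1028525) = (153321 + I*sqrt(506))*(1/1702691) + 2035327*(-1/1028525) = (153321/1702691 + I*sqrt(506)/1702691) - 2035327/1028525 = -3307838483432/1751260260775 + I*sqrt(506)/1702691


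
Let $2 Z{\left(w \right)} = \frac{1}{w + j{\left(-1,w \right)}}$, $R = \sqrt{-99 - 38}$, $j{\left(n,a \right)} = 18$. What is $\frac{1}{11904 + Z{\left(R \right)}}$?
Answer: $\frac{21951012}{261305275393} + \frac{2 i \sqrt{137}}{261305275393} \approx 8.4005 \cdot 10^{-5} + 8.9586 \cdot 10^{-11} i$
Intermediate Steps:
$R = i \sqrt{137}$ ($R = \sqrt{-137} = i \sqrt{137} \approx 11.705 i$)
$Z{\left(w \right)} = \frac{1}{2 \left(18 + w\right)}$ ($Z{\left(w \right)} = \frac{1}{2 \left(w + 18\right)} = \frac{1}{2 \left(18 + w\right)}$)
$\frac{1}{11904 + Z{\left(R \right)}} = \frac{1}{11904 + \frac{1}{2 \left(18 + i \sqrt{137}\right)}}$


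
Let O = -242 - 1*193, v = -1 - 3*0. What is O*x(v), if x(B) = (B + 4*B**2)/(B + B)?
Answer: 1305/2 ≈ 652.50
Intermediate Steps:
v = -1 (v = -1 + 0 = -1)
O = -435 (O = -242 - 193 = -435)
x(B) = (B + 4*B**2)/(2*B) (x(B) = (B + 4*B**2)/((2*B)) = (B + 4*B**2)*(1/(2*B)) = (B + 4*B**2)/(2*B))
O*x(v) = -435*(1/2 + 2*(-1)) = -435*(1/2 - 2) = -435*(-3/2) = 1305/2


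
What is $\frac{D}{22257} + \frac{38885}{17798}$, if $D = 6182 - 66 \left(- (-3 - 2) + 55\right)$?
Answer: $\frac{82273691}{36011826} \approx 2.2846$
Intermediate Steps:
$D = 2222$ ($D = 6182 - 66 \left(\left(-1\right) \left(-5\right) + 55\right) = 6182 - 66 \left(5 + 55\right) = 6182 - 66 \cdot 60 = 6182 - 3960 = 2222$)
$\frac{D}{22257} + \frac{38885}{17798} = \frac{2222}{22257} + \frac{38885}{17798} = 2222 \cdot \frac{1}{22257} + 38885 \cdot \frac{1}{17798} = \frac{2222}{22257} + \frac{3535}{1618} = \frac{82273691}{36011826}$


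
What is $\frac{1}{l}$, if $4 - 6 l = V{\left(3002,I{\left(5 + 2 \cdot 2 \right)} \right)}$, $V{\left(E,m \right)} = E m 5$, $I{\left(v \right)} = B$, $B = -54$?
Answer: $\frac{3}{405272} \approx 7.4024 \cdot 10^{-6}$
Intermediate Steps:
$I{\left(v \right)} = -54$
$V{\left(E,m \right)} = 5 E m$
$l = \frac{405272}{3}$ ($l = \frac{2}{3} - \frac{5 \cdot 3002 \left(-54\right)}{6} = \frac{2}{3} - -135090 = \frac{2}{3} + 135090 = \frac{405272}{3} \approx 1.3509 \cdot 10^{5}$)
$\frac{1}{l} = \frac{1}{\frac{405272}{3}} = \frac{3}{405272}$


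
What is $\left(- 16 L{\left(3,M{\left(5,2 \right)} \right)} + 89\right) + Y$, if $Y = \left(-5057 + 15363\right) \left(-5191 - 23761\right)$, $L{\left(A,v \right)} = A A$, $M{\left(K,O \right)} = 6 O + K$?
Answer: $-298379367$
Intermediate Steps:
$M{\left(K,O \right)} = K + 6 O$
$L{\left(A,v \right)} = A^{2}$
$Y = -298379312$ ($Y = 10306 \left(-28952\right) = -298379312$)
$\left(- 16 L{\left(3,M{\left(5,2 \right)} \right)} + 89\right) + Y = \left(- 16 \cdot 3^{2} + 89\right) - 298379312 = \left(\left(-16\right) 9 + 89\right) - 298379312 = \left(-144 + 89\right) - 298379312 = -55 - 298379312 = -298379367$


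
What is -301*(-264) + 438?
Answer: 79902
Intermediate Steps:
-301*(-264) + 438 = 79464 + 438 = 79902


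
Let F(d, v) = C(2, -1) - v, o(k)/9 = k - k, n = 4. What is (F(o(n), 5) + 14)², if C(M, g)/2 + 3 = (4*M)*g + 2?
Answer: 81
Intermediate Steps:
o(k) = 0 (o(k) = 9*(k - k) = 9*0 = 0)
C(M, g) = -2 + 8*M*g (C(M, g) = -6 + 2*((4*M)*g + 2) = -6 + 2*(4*M*g + 2) = -6 + 2*(2 + 4*M*g) = -6 + (4 + 8*M*g) = -2 + 8*M*g)
F(d, v) = -18 - v (F(d, v) = (-2 + 8*2*(-1)) - v = (-2 - 16) - v = -18 - v)
(F(o(n), 5) + 14)² = ((-18 - 1*5) + 14)² = ((-18 - 5) + 14)² = (-23 + 14)² = (-9)² = 81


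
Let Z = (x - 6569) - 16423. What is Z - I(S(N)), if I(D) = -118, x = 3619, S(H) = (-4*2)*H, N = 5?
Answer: -19255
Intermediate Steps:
S(H) = -8*H
Z = -19373 (Z = (3619 - 6569) - 16423 = -2950 - 16423 = -19373)
Z - I(S(N)) = -19373 - 1*(-118) = -19373 + 118 = -19255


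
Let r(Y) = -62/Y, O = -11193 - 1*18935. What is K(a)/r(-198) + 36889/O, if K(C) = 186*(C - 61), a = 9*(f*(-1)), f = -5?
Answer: -286373401/30128 ≈ -9505.2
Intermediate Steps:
a = 45 (a = 9*(-5*(-1)) = 9*5 = 45)
O = -30128 (O = -11193 - 18935 = -30128)
K(C) = -11346 + 186*C (K(C) = 186*(-61 + C) = -11346 + 186*C)
K(a)/r(-198) + 36889/O = (-11346 + 186*45)/((-62/(-198))) + 36889/(-30128) = (-11346 + 8370)/((-62*(-1/198))) + 36889*(-1/30128) = -2976/31/99 - 36889/30128 = -2976*99/31 - 36889/30128 = -9504 - 36889/30128 = -286373401/30128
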